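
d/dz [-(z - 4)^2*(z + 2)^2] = -4*z^3 + 12*z^2 + 24*z - 32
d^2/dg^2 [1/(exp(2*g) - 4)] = 4*(exp(2*g) + 4)*exp(2*g)/(exp(2*g) - 4)^3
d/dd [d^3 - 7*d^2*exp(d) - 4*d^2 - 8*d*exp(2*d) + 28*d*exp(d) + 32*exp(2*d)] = -7*d^2*exp(d) + 3*d^2 - 16*d*exp(2*d) + 14*d*exp(d) - 8*d + 56*exp(2*d) + 28*exp(d)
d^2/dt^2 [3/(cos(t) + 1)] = 3*(sin(t)^2 + cos(t) + 1)/(cos(t) + 1)^3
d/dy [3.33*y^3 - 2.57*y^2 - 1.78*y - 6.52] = 9.99*y^2 - 5.14*y - 1.78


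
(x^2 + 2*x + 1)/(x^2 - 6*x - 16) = (x^2 + 2*x + 1)/(x^2 - 6*x - 16)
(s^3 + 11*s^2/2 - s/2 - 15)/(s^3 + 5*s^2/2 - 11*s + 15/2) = (s + 2)/(s - 1)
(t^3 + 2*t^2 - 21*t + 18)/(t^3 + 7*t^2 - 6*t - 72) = (t - 1)/(t + 4)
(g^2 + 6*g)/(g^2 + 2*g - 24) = g/(g - 4)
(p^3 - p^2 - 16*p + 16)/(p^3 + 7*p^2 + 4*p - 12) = (p^2 - 16)/(p^2 + 8*p + 12)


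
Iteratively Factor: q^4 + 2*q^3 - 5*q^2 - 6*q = (q)*(q^3 + 2*q^2 - 5*q - 6) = q*(q - 2)*(q^2 + 4*q + 3) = q*(q - 2)*(q + 3)*(q + 1)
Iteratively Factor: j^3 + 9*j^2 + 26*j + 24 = (j + 3)*(j^2 + 6*j + 8) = (j + 3)*(j + 4)*(j + 2)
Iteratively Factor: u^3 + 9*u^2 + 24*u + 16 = (u + 4)*(u^2 + 5*u + 4) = (u + 1)*(u + 4)*(u + 4)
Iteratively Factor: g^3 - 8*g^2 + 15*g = (g - 5)*(g^2 - 3*g) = (g - 5)*(g - 3)*(g)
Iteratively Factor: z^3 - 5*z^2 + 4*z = (z)*(z^2 - 5*z + 4) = z*(z - 4)*(z - 1)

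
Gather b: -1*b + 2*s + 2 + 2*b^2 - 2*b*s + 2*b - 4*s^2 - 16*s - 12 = 2*b^2 + b*(1 - 2*s) - 4*s^2 - 14*s - 10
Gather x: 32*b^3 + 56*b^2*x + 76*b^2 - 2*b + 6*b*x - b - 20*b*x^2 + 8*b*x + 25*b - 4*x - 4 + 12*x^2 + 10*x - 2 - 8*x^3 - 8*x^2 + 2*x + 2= 32*b^3 + 76*b^2 + 22*b - 8*x^3 + x^2*(4 - 20*b) + x*(56*b^2 + 14*b + 8) - 4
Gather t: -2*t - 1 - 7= -2*t - 8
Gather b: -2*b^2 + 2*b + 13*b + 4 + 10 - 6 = -2*b^2 + 15*b + 8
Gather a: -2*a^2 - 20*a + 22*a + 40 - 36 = -2*a^2 + 2*a + 4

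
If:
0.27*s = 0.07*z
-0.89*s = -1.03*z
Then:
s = 0.00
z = 0.00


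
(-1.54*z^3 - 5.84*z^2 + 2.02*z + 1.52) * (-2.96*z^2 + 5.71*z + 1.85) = 4.5584*z^5 + 8.493*z^4 - 42.1746*z^3 - 3.769*z^2 + 12.4162*z + 2.812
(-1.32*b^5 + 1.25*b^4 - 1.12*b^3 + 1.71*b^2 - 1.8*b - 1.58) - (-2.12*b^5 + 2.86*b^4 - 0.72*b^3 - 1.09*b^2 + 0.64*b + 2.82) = 0.8*b^5 - 1.61*b^4 - 0.4*b^3 + 2.8*b^2 - 2.44*b - 4.4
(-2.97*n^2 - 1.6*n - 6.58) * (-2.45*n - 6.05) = 7.2765*n^3 + 21.8885*n^2 + 25.801*n + 39.809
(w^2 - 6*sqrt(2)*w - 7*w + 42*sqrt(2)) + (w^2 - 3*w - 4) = 2*w^2 - 10*w - 6*sqrt(2)*w - 4 + 42*sqrt(2)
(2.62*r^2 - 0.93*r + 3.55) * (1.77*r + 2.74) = 4.6374*r^3 + 5.5327*r^2 + 3.7353*r + 9.727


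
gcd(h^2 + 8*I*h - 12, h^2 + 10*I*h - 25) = 1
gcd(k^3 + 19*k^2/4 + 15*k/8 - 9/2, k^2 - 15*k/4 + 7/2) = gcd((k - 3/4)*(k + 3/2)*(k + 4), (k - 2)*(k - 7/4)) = 1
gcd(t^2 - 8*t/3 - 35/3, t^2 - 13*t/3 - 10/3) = t - 5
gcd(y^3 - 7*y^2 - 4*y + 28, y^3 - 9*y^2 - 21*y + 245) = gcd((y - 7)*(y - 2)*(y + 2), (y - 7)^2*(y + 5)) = y - 7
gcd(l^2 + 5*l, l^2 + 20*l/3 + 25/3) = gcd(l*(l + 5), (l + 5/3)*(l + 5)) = l + 5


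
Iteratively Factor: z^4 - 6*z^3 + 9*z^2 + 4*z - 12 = (z - 3)*(z^3 - 3*z^2 + 4) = (z - 3)*(z - 2)*(z^2 - z - 2) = (z - 3)*(z - 2)^2*(z + 1)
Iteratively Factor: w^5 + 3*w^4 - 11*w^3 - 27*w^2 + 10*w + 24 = (w + 2)*(w^4 + w^3 - 13*w^2 - w + 12) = (w + 1)*(w + 2)*(w^3 - 13*w + 12) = (w - 3)*(w + 1)*(w + 2)*(w^2 + 3*w - 4) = (w - 3)*(w - 1)*(w + 1)*(w + 2)*(w + 4)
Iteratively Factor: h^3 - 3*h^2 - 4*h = (h + 1)*(h^2 - 4*h) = (h - 4)*(h + 1)*(h)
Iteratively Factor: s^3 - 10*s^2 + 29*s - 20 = (s - 5)*(s^2 - 5*s + 4) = (s - 5)*(s - 4)*(s - 1)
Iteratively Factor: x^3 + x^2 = (x)*(x^2 + x) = x^2*(x + 1)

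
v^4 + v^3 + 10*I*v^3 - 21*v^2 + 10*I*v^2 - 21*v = v*(v + 1)*(v + 3*I)*(v + 7*I)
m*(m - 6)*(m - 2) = m^3 - 8*m^2 + 12*m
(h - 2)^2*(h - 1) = h^3 - 5*h^2 + 8*h - 4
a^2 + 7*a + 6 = (a + 1)*(a + 6)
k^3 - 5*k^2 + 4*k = k*(k - 4)*(k - 1)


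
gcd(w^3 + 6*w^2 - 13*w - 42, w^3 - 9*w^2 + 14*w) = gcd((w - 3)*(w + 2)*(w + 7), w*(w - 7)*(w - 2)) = 1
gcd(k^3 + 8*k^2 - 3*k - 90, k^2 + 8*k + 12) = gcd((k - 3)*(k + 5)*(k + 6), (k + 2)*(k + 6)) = k + 6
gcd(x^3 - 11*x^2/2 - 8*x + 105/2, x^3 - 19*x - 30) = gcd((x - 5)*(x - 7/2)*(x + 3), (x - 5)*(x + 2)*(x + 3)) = x^2 - 2*x - 15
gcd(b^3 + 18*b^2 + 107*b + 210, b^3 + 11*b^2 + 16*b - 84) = b^2 + 13*b + 42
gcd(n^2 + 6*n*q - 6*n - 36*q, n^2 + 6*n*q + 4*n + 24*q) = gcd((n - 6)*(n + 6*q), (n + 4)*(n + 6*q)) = n + 6*q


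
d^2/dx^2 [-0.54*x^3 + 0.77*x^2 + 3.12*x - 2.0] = 1.54 - 3.24*x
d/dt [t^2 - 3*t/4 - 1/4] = 2*t - 3/4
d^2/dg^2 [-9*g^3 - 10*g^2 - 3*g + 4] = -54*g - 20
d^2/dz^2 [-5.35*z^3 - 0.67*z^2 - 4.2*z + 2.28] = -32.1*z - 1.34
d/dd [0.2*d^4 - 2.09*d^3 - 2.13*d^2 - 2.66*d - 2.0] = 0.8*d^3 - 6.27*d^2 - 4.26*d - 2.66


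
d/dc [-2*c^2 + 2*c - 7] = 2 - 4*c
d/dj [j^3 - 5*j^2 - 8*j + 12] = 3*j^2 - 10*j - 8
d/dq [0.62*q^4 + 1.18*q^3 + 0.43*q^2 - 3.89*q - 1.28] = 2.48*q^3 + 3.54*q^2 + 0.86*q - 3.89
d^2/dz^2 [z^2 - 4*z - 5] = 2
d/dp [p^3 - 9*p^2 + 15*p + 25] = 3*p^2 - 18*p + 15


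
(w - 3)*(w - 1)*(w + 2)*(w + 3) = w^4 + w^3 - 11*w^2 - 9*w + 18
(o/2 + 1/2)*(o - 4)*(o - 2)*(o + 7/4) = o^4/2 - 13*o^3/8 - 27*o^2/8 + 23*o/4 + 7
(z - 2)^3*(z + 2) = z^4 - 4*z^3 + 16*z - 16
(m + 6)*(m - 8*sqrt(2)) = m^2 - 8*sqrt(2)*m + 6*m - 48*sqrt(2)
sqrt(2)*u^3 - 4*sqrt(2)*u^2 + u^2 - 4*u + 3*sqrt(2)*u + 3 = (u - 3)*(u - 1)*(sqrt(2)*u + 1)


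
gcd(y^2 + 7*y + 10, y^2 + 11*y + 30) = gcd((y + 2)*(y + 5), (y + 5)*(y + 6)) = y + 5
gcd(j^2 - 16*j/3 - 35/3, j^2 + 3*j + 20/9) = j + 5/3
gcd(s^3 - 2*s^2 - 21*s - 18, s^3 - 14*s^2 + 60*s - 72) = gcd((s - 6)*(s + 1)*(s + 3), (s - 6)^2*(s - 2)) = s - 6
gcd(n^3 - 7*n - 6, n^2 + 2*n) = n + 2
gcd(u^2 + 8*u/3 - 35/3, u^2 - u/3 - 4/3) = 1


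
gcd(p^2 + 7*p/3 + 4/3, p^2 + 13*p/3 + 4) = p + 4/3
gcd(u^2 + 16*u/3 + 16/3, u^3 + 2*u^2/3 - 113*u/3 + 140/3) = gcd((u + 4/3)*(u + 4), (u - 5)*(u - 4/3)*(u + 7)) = 1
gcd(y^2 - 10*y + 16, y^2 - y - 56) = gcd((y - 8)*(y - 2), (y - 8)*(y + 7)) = y - 8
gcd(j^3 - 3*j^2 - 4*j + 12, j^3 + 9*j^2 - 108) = j - 3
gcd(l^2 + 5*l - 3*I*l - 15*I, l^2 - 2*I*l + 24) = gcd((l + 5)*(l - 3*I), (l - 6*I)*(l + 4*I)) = 1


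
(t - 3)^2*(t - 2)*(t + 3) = t^4 - 5*t^3 - 3*t^2 + 45*t - 54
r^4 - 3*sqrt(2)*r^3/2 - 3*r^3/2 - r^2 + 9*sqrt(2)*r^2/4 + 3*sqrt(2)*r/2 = r*(r - 2)*(r + 1/2)*(r - 3*sqrt(2)/2)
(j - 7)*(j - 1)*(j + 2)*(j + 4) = j^4 - 2*j^3 - 33*j^2 - 22*j + 56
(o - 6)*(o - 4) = o^2 - 10*o + 24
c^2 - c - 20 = (c - 5)*(c + 4)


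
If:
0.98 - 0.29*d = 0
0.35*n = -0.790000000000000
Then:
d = 3.38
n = -2.26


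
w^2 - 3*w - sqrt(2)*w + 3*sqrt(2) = (w - 3)*(w - sqrt(2))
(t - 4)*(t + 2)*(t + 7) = t^3 + 5*t^2 - 22*t - 56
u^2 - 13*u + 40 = (u - 8)*(u - 5)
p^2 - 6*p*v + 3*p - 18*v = (p + 3)*(p - 6*v)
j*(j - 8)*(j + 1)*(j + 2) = j^4 - 5*j^3 - 22*j^2 - 16*j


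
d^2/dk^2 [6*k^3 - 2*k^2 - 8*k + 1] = 36*k - 4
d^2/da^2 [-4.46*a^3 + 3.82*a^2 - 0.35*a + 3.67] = 7.64 - 26.76*a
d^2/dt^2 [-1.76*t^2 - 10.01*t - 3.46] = -3.52000000000000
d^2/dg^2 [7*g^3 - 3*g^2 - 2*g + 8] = 42*g - 6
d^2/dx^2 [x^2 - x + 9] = 2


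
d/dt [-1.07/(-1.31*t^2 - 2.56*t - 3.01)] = (-2.8034*t - 2.7392)/(1.31*t^2 + 2.56*t + 3.01)^2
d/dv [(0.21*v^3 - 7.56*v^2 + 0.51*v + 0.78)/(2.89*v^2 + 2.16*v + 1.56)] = (0.6069*v^4 + 0.907199999999996*v^3 - 16.8207*v^2 - 28.0956*v - 0.8892)/(8.3521*v^4 + 12.4848*v^3 + 13.6824*v^2 + 6.7392*v + 2.4336)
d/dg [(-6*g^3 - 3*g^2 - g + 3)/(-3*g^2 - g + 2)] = (18*g^4 + 12*g^3 - 36*g^2 + 6*g + 1)/(9*g^4 + 6*g^3 - 11*g^2 - 4*g + 4)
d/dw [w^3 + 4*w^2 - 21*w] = 3*w^2 + 8*w - 21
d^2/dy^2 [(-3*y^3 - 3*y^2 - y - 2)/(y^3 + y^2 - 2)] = 2*(-3*y^5 - 51*y^4 - 65*y^3 - 36*y^2 - 54*y - 16)/(y^9 + 3*y^8 + 3*y^7 - 5*y^6 - 12*y^5 - 6*y^4 + 12*y^3 + 12*y^2 - 8)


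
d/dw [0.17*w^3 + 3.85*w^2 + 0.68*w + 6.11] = 0.51*w^2 + 7.7*w + 0.68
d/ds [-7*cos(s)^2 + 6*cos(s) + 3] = 2*(7*cos(s) - 3)*sin(s)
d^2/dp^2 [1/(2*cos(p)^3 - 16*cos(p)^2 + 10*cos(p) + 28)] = ((23*cos(p) - 64*cos(2*p) + 9*cos(3*p))*(cos(p)^3 - 8*cos(p)^2 + 5*cos(p) + 14)/8 + (3*cos(p)^2 - 16*cos(p) + 5)^2*sin(p)^2)/(cos(p)^3 - 8*cos(p)^2 + 5*cos(p) + 14)^3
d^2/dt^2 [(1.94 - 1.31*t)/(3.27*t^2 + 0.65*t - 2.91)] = (-(1.31*t - 1.94)*(6.54*t + 0.65)*(13.08*t + 1.3) + (25.7022*t - 10.9846)*(3.27*t^2 + 0.65*t - 2.91))/(3.27*t^2 + 0.65*t - 2.91)^3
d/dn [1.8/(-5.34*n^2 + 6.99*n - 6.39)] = (19.224*n - 12.582)/(5.34*n^2 - 6.99*n + 6.39)^2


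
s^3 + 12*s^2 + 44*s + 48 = (s + 2)*(s + 4)*(s + 6)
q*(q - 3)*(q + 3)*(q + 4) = q^4 + 4*q^3 - 9*q^2 - 36*q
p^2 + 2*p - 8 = (p - 2)*(p + 4)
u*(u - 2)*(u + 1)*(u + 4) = u^4 + 3*u^3 - 6*u^2 - 8*u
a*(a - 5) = a^2 - 5*a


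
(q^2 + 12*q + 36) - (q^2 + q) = 11*q + 36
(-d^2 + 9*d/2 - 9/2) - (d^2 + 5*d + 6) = -2*d^2 - d/2 - 21/2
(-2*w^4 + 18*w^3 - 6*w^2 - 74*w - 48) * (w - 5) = -2*w^5 + 28*w^4 - 96*w^3 - 44*w^2 + 322*w + 240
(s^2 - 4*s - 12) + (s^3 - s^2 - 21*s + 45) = s^3 - 25*s + 33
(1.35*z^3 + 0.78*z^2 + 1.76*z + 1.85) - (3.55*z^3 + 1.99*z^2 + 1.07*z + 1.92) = -2.2*z^3 - 1.21*z^2 + 0.69*z - 0.0699999999999998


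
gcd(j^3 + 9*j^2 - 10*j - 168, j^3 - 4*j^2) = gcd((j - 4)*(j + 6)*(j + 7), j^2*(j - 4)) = j - 4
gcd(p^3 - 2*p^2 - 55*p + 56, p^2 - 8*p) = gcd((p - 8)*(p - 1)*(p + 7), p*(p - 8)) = p - 8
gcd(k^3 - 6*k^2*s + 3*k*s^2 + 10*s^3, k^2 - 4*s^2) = -k + 2*s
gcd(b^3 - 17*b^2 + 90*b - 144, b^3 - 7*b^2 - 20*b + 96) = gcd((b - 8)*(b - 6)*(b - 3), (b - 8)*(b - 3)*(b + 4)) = b^2 - 11*b + 24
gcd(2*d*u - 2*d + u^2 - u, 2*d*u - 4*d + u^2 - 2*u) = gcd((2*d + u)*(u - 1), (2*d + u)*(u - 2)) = 2*d + u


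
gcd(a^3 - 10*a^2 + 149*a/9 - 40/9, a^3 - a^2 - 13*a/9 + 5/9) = a^2 - 2*a + 5/9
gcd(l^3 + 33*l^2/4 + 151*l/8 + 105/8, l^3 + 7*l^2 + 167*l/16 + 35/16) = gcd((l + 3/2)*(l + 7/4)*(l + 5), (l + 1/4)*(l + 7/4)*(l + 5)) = l^2 + 27*l/4 + 35/4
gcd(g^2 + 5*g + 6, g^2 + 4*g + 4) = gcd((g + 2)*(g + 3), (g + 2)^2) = g + 2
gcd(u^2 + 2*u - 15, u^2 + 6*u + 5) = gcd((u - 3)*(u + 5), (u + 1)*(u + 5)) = u + 5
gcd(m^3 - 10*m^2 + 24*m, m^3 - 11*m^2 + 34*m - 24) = m^2 - 10*m + 24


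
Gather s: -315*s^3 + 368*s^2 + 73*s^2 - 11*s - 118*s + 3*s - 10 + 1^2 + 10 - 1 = -315*s^3 + 441*s^2 - 126*s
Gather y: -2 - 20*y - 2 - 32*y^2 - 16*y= -32*y^2 - 36*y - 4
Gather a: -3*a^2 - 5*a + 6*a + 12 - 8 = -3*a^2 + a + 4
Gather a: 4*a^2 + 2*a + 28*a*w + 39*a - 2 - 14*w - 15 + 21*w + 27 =4*a^2 + a*(28*w + 41) + 7*w + 10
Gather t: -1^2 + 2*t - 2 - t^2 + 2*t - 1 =-t^2 + 4*t - 4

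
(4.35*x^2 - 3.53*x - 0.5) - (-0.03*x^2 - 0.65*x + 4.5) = 4.38*x^2 - 2.88*x - 5.0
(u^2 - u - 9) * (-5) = -5*u^2 + 5*u + 45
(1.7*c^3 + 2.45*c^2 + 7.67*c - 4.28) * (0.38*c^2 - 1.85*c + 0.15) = 0.646*c^5 - 2.214*c^4 - 1.3629*c^3 - 15.4484*c^2 + 9.0685*c - 0.642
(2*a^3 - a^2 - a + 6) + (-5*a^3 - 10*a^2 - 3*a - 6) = -3*a^3 - 11*a^2 - 4*a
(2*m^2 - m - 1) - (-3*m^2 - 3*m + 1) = 5*m^2 + 2*m - 2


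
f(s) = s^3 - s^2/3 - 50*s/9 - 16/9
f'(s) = 3*s^2 - 2*s/3 - 50/9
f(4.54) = 59.71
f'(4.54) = 53.25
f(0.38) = -3.88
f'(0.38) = -5.38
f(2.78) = 1.69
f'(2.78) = 15.78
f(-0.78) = 1.88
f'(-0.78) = -3.21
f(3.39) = 14.52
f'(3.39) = 26.66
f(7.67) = 387.22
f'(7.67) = 165.82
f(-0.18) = -0.79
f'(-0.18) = -5.34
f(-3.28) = -22.43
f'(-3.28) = 28.91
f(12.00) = 1611.56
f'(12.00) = 418.44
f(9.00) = 650.22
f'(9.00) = 231.44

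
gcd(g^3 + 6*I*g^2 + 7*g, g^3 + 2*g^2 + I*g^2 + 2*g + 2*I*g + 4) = g - I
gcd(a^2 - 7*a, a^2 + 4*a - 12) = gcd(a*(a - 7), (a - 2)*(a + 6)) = 1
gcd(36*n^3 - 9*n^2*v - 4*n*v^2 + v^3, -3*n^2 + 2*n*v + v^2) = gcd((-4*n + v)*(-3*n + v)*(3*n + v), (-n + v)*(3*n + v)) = 3*n + v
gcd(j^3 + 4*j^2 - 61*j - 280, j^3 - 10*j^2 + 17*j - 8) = j - 8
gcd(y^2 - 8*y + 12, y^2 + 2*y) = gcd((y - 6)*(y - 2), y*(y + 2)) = 1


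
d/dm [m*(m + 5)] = 2*m + 5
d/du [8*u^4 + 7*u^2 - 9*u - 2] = 32*u^3 + 14*u - 9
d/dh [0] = 0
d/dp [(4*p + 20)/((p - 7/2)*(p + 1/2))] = 16*(-4*p^2 - 40*p + 53)/(16*p^4 - 96*p^3 + 88*p^2 + 168*p + 49)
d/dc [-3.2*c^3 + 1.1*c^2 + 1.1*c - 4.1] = -9.6*c^2 + 2.2*c + 1.1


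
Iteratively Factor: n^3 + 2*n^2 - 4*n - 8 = (n + 2)*(n^2 - 4) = (n - 2)*(n + 2)*(n + 2)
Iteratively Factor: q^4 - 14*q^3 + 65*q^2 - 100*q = (q - 5)*(q^3 - 9*q^2 + 20*q) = (q - 5)*(q - 4)*(q^2 - 5*q) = q*(q - 5)*(q - 4)*(q - 5)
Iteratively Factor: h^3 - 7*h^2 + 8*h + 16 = (h - 4)*(h^2 - 3*h - 4) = (h - 4)^2*(h + 1)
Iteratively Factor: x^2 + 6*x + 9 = (x + 3)*(x + 3)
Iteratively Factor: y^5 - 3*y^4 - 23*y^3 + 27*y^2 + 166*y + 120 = (y - 4)*(y^4 + y^3 - 19*y^2 - 49*y - 30) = (y - 4)*(y + 1)*(y^3 - 19*y - 30) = (y - 4)*(y + 1)*(y + 2)*(y^2 - 2*y - 15) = (y - 5)*(y - 4)*(y + 1)*(y + 2)*(y + 3)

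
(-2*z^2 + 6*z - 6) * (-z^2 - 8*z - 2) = 2*z^4 + 10*z^3 - 38*z^2 + 36*z + 12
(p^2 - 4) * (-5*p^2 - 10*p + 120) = -5*p^4 - 10*p^3 + 140*p^2 + 40*p - 480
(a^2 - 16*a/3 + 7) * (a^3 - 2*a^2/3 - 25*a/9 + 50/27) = a^5 - 6*a^4 + 70*a^3/9 + 12*a^2 - 2375*a/81 + 350/27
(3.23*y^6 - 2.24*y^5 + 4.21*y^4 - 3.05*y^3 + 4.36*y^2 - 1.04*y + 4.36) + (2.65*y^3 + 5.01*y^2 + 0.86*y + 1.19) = 3.23*y^6 - 2.24*y^5 + 4.21*y^4 - 0.4*y^3 + 9.37*y^2 - 0.18*y + 5.55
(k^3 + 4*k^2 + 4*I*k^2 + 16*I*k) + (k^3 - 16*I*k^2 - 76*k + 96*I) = 2*k^3 + 4*k^2 - 12*I*k^2 - 76*k + 16*I*k + 96*I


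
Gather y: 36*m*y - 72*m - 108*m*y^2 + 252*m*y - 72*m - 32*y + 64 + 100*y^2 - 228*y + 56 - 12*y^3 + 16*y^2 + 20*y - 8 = -144*m - 12*y^3 + y^2*(116 - 108*m) + y*(288*m - 240) + 112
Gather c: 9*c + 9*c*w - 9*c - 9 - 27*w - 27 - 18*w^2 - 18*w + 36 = 9*c*w - 18*w^2 - 45*w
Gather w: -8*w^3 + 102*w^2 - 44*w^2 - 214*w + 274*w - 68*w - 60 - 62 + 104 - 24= -8*w^3 + 58*w^2 - 8*w - 42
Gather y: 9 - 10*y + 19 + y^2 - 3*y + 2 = y^2 - 13*y + 30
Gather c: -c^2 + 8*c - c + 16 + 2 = -c^2 + 7*c + 18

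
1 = 1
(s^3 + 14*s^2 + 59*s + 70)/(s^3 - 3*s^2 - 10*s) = (s^2 + 12*s + 35)/(s*(s - 5))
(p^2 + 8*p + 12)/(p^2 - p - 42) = (p + 2)/(p - 7)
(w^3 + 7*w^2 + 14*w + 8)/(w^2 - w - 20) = (w^2 + 3*w + 2)/(w - 5)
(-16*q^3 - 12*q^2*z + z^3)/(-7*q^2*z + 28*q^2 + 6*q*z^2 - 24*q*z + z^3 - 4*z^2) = (16*q^3 + 12*q^2*z - z^3)/(7*q^2*z - 28*q^2 - 6*q*z^2 + 24*q*z - z^3 + 4*z^2)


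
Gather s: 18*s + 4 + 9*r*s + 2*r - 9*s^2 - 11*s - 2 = 2*r - 9*s^2 + s*(9*r + 7) + 2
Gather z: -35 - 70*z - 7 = -70*z - 42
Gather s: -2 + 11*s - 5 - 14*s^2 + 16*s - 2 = -14*s^2 + 27*s - 9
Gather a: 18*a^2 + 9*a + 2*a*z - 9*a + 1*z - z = 18*a^2 + 2*a*z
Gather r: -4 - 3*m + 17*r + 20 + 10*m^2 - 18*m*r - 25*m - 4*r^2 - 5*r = 10*m^2 - 28*m - 4*r^2 + r*(12 - 18*m) + 16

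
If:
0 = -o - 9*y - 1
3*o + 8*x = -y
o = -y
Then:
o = 1/8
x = -1/32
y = -1/8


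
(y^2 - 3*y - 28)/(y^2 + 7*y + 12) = (y - 7)/(y + 3)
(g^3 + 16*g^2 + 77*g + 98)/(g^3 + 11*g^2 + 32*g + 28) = (g + 7)/(g + 2)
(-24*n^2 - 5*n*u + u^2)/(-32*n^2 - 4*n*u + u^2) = (3*n + u)/(4*n + u)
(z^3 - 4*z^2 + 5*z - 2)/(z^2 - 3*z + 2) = z - 1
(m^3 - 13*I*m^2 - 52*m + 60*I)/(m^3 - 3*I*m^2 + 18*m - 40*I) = (m - 6*I)/(m + 4*I)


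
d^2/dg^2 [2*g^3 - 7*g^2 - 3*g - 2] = 12*g - 14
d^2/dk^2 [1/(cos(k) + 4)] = (sin(k)^2 + 4*cos(k) + 1)/(cos(k) + 4)^3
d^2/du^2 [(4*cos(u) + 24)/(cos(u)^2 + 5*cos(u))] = 4*(-19*sin(u)^4/cos(u)^3 + sin(u)^2 - 89 - 152/cos(u) + 180/cos(u)^2 + 319/cos(u)^3)/(cos(u) + 5)^3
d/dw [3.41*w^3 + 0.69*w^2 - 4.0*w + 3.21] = 10.23*w^2 + 1.38*w - 4.0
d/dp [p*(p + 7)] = 2*p + 7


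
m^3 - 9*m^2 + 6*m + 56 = (m - 7)*(m - 4)*(m + 2)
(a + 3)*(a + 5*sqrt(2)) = a^2 + 3*a + 5*sqrt(2)*a + 15*sqrt(2)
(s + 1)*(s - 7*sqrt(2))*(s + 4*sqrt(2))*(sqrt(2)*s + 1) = sqrt(2)*s^4 - 5*s^3 + sqrt(2)*s^3 - 59*sqrt(2)*s^2 - 5*s^2 - 59*sqrt(2)*s - 56*s - 56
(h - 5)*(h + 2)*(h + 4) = h^3 + h^2 - 22*h - 40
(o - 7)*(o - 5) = o^2 - 12*o + 35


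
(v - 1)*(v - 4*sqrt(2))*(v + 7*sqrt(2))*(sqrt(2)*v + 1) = sqrt(2)*v^4 - sqrt(2)*v^3 + 7*v^3 - 53*sqrt(2)*v^2 - 7*v^2 - 56*v + 53*sqrt(2)*v + 56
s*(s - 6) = s^2 - 6*s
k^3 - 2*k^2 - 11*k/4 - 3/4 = (k - 3)*(k + 1/2)^2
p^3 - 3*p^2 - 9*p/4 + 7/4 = (p - 7/2)*(p - 1/2)*(p + 1)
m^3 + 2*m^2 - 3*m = m*(m - 1)*(m + 3)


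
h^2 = h^2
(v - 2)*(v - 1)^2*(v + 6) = v^4 + 2*v^3 - 19*v^2 + 28*v - 12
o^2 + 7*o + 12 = (o + 3)*(o + 4)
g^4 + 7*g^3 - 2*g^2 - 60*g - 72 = (g - 3)*(g + 2)^2*(g + 6)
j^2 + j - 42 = (j - 6)*(j + 7)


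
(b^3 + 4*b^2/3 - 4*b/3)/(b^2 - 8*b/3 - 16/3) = b*(-3*b^2 - 4*b + 4)/(-3*b^2 + 8*b + 16)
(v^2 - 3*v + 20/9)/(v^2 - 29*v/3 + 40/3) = (v - 4/3)/(v - 8)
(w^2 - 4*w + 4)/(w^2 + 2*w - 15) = (w^2 - 4*w + 4)/(w^2 + 2*w - 15)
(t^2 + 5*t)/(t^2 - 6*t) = (t + 5)/(t - 6)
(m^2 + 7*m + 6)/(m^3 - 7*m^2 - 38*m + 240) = (m + 1)/(m^2 - 13*m + 40)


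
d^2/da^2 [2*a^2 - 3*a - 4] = 4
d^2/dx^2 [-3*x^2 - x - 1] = -6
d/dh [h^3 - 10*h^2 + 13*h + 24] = 3*h^2 - 20*h + 13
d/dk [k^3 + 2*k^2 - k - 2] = 3*k^2 + 4*k - 1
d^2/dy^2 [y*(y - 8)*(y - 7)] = 6*y - 30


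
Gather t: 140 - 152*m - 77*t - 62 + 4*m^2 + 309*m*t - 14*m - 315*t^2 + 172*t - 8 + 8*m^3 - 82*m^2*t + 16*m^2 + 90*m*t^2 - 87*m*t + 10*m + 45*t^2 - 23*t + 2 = 8*m^3 + 20*m^2 - 156*m + t^2*(90*m - 270) + t*(-82*m^2 + 222*m + 72) + 72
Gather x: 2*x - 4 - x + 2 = x - 2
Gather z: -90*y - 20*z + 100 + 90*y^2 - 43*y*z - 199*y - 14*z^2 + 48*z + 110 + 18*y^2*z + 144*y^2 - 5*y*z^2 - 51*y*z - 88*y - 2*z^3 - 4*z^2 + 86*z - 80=234*y^2 - 377*y - 2*z^3 + z^2*(-5*y - 18) + z*(18*y^2 - 94*y + 114) + 130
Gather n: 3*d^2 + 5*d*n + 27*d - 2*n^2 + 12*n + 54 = 3*d^2 + 27*d - 2*n^2 + n*(5*d + 12) + 54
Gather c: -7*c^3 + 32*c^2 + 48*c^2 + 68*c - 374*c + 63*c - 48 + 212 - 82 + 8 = -7*c^3 + 80*c^2 - 243*c + 90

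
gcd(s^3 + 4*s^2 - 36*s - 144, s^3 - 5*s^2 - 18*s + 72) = s^2 - 2*s - 24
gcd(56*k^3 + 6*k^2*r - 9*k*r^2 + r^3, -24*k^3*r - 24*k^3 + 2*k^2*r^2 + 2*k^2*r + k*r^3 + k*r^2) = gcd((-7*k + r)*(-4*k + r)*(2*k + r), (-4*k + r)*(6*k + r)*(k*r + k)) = -4*k + r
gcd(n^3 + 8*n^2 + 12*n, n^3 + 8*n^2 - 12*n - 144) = n + 6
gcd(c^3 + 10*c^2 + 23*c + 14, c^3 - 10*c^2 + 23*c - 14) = 1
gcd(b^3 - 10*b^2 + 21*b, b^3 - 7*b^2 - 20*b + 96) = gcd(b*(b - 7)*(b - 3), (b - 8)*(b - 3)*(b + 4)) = b - 3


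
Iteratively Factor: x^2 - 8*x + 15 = (x - 5)*(x - 3)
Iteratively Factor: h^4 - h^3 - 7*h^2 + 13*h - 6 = (h + 3)*(h^3 - 4*h^2 + 5*h - 2) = (h - 2)*(h + 3)*(h^2 - 2*h + 1) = (h - 2)*(h - 1)*(h + 3)*(h - 1)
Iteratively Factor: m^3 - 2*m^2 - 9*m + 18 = (m - 3)*(m^2 + m - 6) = (m - 3)*(m + 3)*(m - 2)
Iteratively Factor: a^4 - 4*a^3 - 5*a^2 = (a - 5)*(a^3 + a^2) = a*(a - 5)*(a^2 + a) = a*(a - 5)*(a + 1)*(a)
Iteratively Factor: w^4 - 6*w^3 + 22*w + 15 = (w - 3)*(w^3 - 3*w^2 - 9*w - 5) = (w - 3)*(w + 1)*(w^2 - 4*w - 5) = (w - 3)*(w + 1)^2*(w - 5)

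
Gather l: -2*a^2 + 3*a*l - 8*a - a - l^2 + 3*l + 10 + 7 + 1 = -2*a^2 - 9*a - l^2 + l*(3*a + 3) + 18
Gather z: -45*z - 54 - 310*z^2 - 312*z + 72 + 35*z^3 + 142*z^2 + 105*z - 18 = 35*z^3 - 168*z^2 - 252*z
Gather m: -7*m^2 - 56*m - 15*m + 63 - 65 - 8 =-7*m^2 - 71*m - 10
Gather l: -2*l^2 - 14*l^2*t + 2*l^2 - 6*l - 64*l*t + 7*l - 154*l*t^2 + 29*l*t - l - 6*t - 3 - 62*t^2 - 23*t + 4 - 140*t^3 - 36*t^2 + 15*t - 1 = -14*l^2*t + l*(-154*t^2 - 35*t) - 140*t^3 - 98*t^2 - 14*t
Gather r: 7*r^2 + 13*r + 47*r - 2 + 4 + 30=7*r^2 + 60*r + 32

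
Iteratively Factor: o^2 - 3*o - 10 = (o - 5)*(o + 2)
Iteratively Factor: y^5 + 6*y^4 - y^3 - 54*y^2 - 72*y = (y + 2)*(y^4 + 4*y^3 - 9*y^2 - 36*y) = (y - 3)*(y + 2)*(y^3 + 7*y^2 + 12*y) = (y - 3)*(y + 2)*(y + 4)*(y^2 + 3*y) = y*(y - 3)*(y + 2)*(y + 4)*(y + 3)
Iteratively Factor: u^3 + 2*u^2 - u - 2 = (u + 2)*(u^2 - 1) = (u - 1)*(u + 2)*(u + 1)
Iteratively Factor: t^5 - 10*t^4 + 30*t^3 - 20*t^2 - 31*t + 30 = (t + 1)*(t^4 - 11*t^3 + 41*t^2 - 61*t + 30) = (t - 2)*(t + 1)*(t^3 - 9*t^2 + 23*t - 15) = (t - 2)*(t - 1)*(t + 1)*(t^2 - 8*t + 15) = (t - 5)*(t - 2)*(t - 1)*(t + 1)*(t - 3)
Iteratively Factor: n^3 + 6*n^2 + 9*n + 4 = (n + 1)*(n^2 + 5*n + 4) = (n + 1)*(n + 4)*(n + 1)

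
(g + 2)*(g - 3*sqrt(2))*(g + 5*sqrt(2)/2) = g^3 - sqrt(2)*g^2/2 + 2*g^2 - 15*g - sqrt(2)*g - 30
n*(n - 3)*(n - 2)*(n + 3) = n^4 - 2*n^3 - 9*n^2 + 18*n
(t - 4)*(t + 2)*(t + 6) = t^3 + 4*t^2 - 20*t - 48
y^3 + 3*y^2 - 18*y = y*(y - 3)*(y + 6)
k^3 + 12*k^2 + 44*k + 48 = (k + 2)*(k + 4)*(k + 6)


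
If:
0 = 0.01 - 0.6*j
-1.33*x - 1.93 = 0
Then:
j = 0.02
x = -1.45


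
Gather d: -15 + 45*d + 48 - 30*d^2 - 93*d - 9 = -30*d^2 - 48*d + 24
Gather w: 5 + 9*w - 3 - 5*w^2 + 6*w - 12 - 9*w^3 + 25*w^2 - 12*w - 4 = -9*w^3 + 20*w^2 + 3*w - 14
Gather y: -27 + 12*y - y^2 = -y^2 + 12*y - 27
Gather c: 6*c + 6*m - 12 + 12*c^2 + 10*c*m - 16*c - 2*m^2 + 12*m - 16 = 12*c^2 + c*(10*m - 10) - 2*m^2 + 18*m - 28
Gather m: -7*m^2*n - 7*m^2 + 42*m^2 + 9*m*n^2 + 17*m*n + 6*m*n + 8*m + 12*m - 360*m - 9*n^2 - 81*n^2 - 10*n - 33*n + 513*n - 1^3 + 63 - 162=m^2*(35 - 7*n) + m*(9*n^2 + 23*n - 340) - 90*n^2 + 470*n - 100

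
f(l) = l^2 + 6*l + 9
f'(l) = 2*l + 6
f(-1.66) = 1.80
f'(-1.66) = 2.68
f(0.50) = 12.25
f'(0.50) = 7.00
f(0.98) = 15.84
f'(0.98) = 7.96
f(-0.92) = 4.33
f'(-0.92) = 4.16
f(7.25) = 105.06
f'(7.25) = 20.50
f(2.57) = 31.02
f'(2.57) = 11.14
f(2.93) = 35.16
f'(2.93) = 11.86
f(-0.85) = 4.62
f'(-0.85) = 4.30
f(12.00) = 225.00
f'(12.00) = 30.00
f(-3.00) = 0.00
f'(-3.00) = 0.00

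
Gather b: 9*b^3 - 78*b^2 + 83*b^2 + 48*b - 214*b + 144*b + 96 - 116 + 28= 9*b^3 + 5*b^2 - 22*b + 8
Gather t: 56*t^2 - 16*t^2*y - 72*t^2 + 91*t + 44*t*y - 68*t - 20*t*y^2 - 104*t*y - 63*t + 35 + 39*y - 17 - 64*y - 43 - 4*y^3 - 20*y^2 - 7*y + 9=t^2*(-16*y - 16) + t*(-20*y^2 - 60*y - 40) - 4*y^3 - 20*y^2 - 32*y - 16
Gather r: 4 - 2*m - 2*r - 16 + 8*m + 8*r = 6*m + 6*r - 12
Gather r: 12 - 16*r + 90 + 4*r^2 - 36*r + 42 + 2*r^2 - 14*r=6*r^2 - 66*r + 144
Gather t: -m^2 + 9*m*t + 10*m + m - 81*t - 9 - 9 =-m^2 + 11*m + t*(9*m - 81) - 18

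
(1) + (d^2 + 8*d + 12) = d^2 + 8*d + 13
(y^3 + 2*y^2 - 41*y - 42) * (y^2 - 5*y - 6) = y^5 - 3*y^4 - 57*y^3 + 151*y^2 + 456*y + 252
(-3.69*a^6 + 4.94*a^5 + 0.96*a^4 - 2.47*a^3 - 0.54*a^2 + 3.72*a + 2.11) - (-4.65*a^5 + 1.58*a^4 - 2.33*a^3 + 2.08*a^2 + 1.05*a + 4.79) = -3.69*a^6 + 9.59*a^5 - 0.62*a^4 - 0.14*a^3 - 2.62*a^2 + 2.67*a - 2.68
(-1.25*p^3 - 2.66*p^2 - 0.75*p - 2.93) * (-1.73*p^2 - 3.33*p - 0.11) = 2.1625*p^5 + 8.7643*p^4 + 10.2928*p^3 + 7.859*p^2 + 9.8394*p + 0.3223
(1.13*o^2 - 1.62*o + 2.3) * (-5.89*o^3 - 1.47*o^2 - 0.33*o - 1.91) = -6.6557*o^5 + 7.8807*o^4 - 11.5385*o^3 - 5.0047*o^2 + 2.3352*o - 4.393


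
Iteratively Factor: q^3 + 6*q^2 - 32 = (q + 4)*(q^2 + 2*q - 8) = (q - 2)*(q + 4)*(q + 4)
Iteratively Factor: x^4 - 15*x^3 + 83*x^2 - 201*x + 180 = (x - 3)*(x^3 - 12*x^2 + 47*x - 60) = (x - 4)*(x - 3)*(x^2 - 8*x + 15) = (x - 4)*(x - 3)^2*(x - 5)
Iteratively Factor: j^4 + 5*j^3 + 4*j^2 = (j)*(j^3 + 5*j^2 + 4*j) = j*(j + 4)*(j^2 + j) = j^2*(j + 4)*(j + 1)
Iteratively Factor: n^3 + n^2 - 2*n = (n + 2)*(n^2 - n) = (n - 1)*(n + 2)*(n)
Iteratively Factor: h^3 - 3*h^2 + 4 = (h - 2)*(h^2 - h - 2) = (h - 2)^2*(h + 1)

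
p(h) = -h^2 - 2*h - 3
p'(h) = -2*h - 2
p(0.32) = -3.74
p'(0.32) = -2.64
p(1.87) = -10.24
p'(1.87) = -5.74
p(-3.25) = -7.06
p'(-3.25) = 4.50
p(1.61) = -8.81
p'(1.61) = -5.22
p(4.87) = -36.46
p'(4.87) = -11.74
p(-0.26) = -2.55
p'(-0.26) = -1.48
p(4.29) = -29.98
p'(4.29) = -10.58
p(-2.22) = -3.49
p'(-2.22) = 2.44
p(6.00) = -51.00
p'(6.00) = -14.00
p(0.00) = -3.00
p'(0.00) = -2.00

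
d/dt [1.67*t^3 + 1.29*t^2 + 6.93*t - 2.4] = 5.01*t^2 + 2.58*t + 6.93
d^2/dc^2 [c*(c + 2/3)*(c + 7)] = 6*c + 46/3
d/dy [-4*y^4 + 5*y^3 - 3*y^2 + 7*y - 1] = -16*y^3 + 15*y^2 - 6*y + 7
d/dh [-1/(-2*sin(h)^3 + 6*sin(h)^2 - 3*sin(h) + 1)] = 3*(4*sin(h) + cos(2*h) - 2)*cos(h)/(2*sin(h)^3 - 6*sin(h)^2 + 3*sin(h) - 1)^2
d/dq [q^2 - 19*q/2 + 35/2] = 2*q - 19/2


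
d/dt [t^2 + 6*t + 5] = 2*t + 6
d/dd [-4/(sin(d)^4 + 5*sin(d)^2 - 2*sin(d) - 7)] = 8*(2*sin(d)^3 + 5*sin(d) - 1)*cos(d)/(sin(d)^4 + 5*sin(d)^2 - 2*sin(d) - 7)^2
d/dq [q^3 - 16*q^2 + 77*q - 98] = 3*q^2 - 32*q + 77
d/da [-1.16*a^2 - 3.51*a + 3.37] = -2.32*a - 3.51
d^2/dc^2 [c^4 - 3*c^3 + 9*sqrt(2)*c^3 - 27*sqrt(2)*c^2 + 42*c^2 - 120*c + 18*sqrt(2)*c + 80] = 12*c^2 - 18*c + 54*sqrt(2)*c - 54*sqrt(2) + 84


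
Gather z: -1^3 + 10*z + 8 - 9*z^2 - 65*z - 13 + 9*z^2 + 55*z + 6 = 0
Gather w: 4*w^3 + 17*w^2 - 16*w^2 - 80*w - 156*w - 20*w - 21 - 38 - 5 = 4*w^3 + w^2 - 256*w - 64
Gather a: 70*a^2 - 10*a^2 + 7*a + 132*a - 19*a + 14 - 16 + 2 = 60*a^2 + 120*a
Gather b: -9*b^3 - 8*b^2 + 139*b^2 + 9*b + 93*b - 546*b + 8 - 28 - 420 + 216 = -9*b^3 + 131*b^2 - 444*b - 224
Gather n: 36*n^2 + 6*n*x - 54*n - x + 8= 36*n^2 + n*(6*x - 54) - x + 8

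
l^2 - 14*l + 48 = (l - 8)*(l - 6)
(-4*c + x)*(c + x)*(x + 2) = -4*c^2*x - 8*c^2 - 3*c*x^2 - 6*c*x + x^3 + 2*x^2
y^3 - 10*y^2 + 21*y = y*(y - 7)*(y - 3)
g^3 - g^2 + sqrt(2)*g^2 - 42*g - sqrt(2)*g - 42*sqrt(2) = (g - 7)*(g + 6)*(g + sqrt(2))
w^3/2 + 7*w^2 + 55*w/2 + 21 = (w/2 + 1/2)*(w + 6)*(w + 7)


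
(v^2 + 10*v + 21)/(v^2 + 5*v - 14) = (v + 3)/(v - 2)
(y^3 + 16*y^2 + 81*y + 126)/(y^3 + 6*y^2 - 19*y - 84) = (y + 6)/(y - 4)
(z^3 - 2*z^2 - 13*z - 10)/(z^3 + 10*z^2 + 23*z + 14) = (z - 5)/(z + 7)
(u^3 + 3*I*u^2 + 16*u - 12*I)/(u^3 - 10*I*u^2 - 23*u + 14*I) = (u + 6*I)/(u - 7*I)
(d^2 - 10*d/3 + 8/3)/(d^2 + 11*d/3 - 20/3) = (d - 2)/(d + 5)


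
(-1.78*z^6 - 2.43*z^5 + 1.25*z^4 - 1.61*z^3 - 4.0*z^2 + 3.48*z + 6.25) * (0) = 0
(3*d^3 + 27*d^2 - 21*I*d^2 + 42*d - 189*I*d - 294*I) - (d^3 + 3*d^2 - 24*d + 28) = 2*d^3 + 24*d^2 - 21*I*d^2 + 66*d - 189*I*d - 28 - 294*I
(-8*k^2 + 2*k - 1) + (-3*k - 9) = -8*k^2 - k - 10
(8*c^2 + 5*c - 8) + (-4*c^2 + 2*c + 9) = 4*c^2 + 7*c + 1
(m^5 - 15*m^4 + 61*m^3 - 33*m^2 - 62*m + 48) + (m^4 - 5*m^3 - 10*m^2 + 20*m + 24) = m^5 - 14*m^4 + 56*m^3 - 43*m^2 - 42*m + 72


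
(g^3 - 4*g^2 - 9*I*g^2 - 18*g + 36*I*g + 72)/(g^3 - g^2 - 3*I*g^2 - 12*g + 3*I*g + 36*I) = (g - 6*I)/(g + 3)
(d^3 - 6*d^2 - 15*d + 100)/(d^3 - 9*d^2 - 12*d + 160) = (d - 5)/(d - 8)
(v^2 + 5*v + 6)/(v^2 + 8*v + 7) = (v^2 + 5*v + 6)/(v^2 + 8*v + 7)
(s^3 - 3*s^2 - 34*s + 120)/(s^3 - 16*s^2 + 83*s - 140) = (s + 6)/(s - 7)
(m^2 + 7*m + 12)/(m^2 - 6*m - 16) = (m^2 + 7*m + 12)/(m^2 - 6*m - 16)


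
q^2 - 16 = (q - 4)*(q + 4)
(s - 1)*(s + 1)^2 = s^3 + s^2 - s - 1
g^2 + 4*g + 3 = (g + 1)*(g + 3)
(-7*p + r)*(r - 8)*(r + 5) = -7*p*r^2 + 21*p*r + 280*p + r^3 - 3*r^2 - 40*r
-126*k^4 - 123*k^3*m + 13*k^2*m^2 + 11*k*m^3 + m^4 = (-3*k + m)*(k + m)*(6*k + m)*(7*k + m)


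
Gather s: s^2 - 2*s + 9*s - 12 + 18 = s^2 + 7*s + 6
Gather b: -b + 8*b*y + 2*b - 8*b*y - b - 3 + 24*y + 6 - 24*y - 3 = 0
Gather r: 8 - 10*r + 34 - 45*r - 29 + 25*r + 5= 18 - 30*r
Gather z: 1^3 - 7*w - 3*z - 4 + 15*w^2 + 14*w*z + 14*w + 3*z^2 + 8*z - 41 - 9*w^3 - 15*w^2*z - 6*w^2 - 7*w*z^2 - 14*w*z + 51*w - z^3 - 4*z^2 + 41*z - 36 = -9*w^3 + 9*w^2 + 58*w - z^3 + z^2*(-7*w - 1) + z*(46 - 15*w^2) - 80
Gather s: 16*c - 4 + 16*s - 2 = 16*c + 16*s - 6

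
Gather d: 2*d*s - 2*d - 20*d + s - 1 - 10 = d*(2*s - 22) + s - 11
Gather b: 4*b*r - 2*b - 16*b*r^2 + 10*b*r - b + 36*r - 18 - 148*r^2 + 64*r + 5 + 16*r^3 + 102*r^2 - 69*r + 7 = b*(-16*r^2 + 14*r - 3) + 16*r^3 - 46*r^2 + 31*r - 6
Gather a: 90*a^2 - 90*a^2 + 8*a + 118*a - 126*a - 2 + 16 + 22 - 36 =0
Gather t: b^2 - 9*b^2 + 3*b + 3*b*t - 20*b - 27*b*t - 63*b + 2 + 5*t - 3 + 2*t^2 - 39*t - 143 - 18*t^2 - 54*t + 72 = -8*b^2 - 80*b - 16*t^2 + t*(-24*b - 88) - 72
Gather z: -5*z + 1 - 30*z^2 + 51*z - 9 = -30*z^2 + 46*z - 8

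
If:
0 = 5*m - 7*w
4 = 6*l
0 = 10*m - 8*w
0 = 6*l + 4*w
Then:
No Solution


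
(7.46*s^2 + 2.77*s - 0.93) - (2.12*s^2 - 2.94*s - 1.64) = 5.34*s^2 + 5.71*s + 0.71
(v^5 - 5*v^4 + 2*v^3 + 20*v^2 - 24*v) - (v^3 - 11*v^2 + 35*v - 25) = v^5 - 5*v^4 + v^3 + 31*v^2 - 59*v + 25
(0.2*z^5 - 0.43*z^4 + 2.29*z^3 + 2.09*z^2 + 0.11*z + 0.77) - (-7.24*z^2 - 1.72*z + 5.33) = 0.2*z^5 - 0.43*z^4 + 2.29*z^3 + 9.33*z^2 + 1.83*z - 4.56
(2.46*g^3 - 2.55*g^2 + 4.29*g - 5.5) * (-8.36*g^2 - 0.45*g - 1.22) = -20.5656*g^5 + 20.211*g^4 - 37.7181*g^3 + 47.1605*g^2 - 2.7588*g + 6.71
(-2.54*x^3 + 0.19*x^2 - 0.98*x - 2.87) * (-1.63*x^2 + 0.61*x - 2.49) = 4.1402*x^5 - 1.8591*x^4 + 8.0379*x^3 + 3.6072*x^2 + 0.6895*x + 7.1463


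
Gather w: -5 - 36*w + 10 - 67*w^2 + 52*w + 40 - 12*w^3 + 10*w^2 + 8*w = -12*w^3 - 57*w^2 + 24*w + 45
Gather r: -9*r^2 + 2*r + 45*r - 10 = -9*r^2 + 47*r - 10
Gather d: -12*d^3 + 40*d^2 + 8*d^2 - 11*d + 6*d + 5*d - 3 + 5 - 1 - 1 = -12*d^3 + 48*d^2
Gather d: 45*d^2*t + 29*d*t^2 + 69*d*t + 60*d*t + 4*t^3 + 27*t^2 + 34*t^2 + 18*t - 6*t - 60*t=45*d^2*t + d*(29*t^2 + 129*t) + 4*t^3 + 61*t^2 - 48*t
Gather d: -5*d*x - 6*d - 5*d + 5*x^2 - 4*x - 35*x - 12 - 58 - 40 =d*(-5*x - 11) + 5*x^2 - 39*x - 110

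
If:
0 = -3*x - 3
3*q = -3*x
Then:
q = 1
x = -1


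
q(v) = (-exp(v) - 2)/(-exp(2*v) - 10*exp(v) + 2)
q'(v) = (-exp(v) - 2)*(2*exp(2*v) + 10*exp(v))/(-exp(2*v) - 10*exp(v) + 2)^2 - exp(v)/(-exp(2*v) - 10*exp(v) + 2)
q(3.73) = 0.02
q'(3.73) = -0.02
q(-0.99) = 1.28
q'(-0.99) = -2.55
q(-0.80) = 0.91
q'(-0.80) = -1.48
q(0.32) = 0.25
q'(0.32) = -0.22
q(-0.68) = 0.75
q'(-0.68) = -1.11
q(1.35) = 0.11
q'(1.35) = -0.08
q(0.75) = 0.17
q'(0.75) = -0.13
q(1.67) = 0.09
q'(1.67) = -0.06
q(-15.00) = -1.00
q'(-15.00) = 0.00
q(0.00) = 0.33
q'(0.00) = -0.33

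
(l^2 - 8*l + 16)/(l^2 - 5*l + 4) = (l - 4)/(l - 1)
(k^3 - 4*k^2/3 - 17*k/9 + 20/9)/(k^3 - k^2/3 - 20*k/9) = (k - 1)/k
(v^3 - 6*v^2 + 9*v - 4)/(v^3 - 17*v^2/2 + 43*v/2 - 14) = 2*(v - 1)/(2*v - 7)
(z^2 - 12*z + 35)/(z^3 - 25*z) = (z - 7)/(z*(z + 5))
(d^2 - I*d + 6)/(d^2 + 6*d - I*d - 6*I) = (d^2 - I*d + 6)/(d^2 + d*(6 - I) - 6*I)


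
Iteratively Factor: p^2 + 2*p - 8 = (p - 2)*(p + 4)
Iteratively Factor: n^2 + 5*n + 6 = (n + 2)*(n + 3)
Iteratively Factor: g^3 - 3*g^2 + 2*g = (g)*(g^2 - 3*g + 2) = g*(g - 1)*(g - 2)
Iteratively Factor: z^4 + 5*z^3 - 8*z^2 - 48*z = (z + 4)*(z^3 + z^2 - 12*z) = z*(z + 4)*(z^2 + z - 12) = z*(z - 3)*(z + 4)*(z + 4)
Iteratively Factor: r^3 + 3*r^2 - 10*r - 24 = (r - 3)*(r^2 + 6*r + 8) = (r - 3)*(r + 4)*(r + 2)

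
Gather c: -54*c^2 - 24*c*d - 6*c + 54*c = -54*c^2 + c*(48 - 24*d)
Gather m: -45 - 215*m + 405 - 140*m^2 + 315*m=-140*m^2 + 100*m + 360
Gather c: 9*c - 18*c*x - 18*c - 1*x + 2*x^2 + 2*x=c*(-18*x - 9) + 2*x^2 + x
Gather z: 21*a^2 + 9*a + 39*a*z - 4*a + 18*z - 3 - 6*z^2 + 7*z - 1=21*a^2 + 5*a - 6*z^2 + z*(39*a + 25) - 4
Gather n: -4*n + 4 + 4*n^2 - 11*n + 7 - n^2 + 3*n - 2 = 3*n^2 - 12*n + 9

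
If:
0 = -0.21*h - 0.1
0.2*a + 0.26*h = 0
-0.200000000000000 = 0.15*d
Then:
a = 0.62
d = -1.33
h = -0.48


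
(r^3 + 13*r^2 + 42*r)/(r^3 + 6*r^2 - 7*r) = (r + 6)/(r - 1)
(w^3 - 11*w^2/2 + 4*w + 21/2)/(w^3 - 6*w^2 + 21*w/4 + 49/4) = 2*(w - 3)/(2*w - 7)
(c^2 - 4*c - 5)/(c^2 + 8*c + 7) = (c - 5)/(c + 7)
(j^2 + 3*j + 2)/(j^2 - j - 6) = (j + 1)/(j - 3)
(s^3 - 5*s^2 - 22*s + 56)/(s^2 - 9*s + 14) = s + 4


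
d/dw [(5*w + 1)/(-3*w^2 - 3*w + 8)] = (15*w^2 + 6*w + 43)/(9*w^4 + 18*w^3 - 39*w^2 - 48*w + 64)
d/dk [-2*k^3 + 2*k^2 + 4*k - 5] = -6*k^2 + 4*k + 4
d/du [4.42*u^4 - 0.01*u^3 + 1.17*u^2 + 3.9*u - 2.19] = 17.68*u^3 - 0.03*u^2 + 2.34*u + 3.9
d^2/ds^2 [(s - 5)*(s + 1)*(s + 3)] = 6*s - 2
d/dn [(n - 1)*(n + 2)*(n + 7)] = 3*n^2 + 16*n + 5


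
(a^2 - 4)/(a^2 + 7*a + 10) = (a - 2)/(a + 5)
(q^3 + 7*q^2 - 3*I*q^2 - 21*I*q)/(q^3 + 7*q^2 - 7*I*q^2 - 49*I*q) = (q - 3*I)/(q - 7*I)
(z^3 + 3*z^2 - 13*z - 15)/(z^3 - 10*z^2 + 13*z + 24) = (z + 5)/(z - 8)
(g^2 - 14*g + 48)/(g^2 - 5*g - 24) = (g - 6)/(g + 3)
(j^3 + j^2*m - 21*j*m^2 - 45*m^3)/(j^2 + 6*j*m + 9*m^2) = j - 5*m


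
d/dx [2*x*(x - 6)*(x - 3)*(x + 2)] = 8*x^3 - 42*x^2 + 72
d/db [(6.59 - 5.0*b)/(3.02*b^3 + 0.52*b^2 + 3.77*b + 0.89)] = (30.2*b^3 - 57.1054*b^2 - 6.8536*b - 29.2943)/(9.1204*b^6 + 3.1408*b^5 + 23.0412*b^4 + 9.2964*b^3 + 15.1385*b^2 + 6.7106*b + 0.7921)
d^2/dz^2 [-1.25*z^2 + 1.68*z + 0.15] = -2.50000000000000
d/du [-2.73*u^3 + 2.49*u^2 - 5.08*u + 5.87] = -8.19*u^2 + 4.98*u - 5.08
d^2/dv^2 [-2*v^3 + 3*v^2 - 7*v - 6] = 6 - 12*v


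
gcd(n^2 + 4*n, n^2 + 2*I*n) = n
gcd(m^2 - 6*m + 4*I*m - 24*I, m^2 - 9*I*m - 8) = 1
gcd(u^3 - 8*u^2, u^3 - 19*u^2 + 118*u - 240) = u - 8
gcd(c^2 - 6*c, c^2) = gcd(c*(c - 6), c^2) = c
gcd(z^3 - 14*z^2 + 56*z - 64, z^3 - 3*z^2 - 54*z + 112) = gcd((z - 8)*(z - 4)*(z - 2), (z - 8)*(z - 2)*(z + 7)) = z^2 - 10*z + 16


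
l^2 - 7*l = l*(l - 7)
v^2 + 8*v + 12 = (v + 2)*(v + 6)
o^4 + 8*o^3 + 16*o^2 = o^2*(o + 4)^2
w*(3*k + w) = 3*k*w + w^2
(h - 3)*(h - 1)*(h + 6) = h^3 + 2*h^2 - 21*h + 18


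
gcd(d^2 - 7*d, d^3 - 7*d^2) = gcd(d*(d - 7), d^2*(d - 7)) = d^2 - 7*d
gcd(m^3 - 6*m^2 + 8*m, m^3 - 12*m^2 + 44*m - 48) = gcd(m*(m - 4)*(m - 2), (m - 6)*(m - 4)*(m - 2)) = m^2 - 6*m + 8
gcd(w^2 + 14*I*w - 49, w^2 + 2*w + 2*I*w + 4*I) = 1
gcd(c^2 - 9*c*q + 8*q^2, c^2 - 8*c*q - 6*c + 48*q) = -c + 8*q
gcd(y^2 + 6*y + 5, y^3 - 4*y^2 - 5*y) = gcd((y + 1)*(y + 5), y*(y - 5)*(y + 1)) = y + 1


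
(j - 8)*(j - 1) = j^2 - 9*j + 8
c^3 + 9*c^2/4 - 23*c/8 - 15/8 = (c - 5/4)*(c + 1/2)*(c + 3)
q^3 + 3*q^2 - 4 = (q - 1)*(q + 2)^2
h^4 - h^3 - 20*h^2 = h^2*(h - 5)*(h + 4)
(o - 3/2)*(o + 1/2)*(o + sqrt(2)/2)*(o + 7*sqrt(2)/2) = o^4 - o^3 + 4*sqrt(2)*o^3 - 4*sqrt(2)*o^2 + 11*o^2/4 - 3*sqrt(2)*o - 7*o/2 - 21/8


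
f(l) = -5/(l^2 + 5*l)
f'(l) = -5*(-2*l - 5)/(l^2 + 5*l)^2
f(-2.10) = 0.82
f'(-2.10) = 0.11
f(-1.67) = 0.90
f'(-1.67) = 0.27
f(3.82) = -0.15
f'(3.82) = 0.06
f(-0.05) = 20.20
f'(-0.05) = 399.96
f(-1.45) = 0.97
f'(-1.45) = 0.40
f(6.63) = -0.06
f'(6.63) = 0.02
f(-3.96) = 1.21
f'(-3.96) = -0.86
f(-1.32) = 1.03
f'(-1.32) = 0.50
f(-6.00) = -0.83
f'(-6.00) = -0.97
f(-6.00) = -0.83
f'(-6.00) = -0.97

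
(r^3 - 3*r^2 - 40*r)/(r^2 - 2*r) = (r^2 - 3*r - 40)/(r - 2)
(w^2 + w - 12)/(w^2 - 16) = (w - 3)/(w - 4)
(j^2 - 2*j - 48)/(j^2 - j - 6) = (-j^2 + 2*j + 48)/(-j^2 + j + 6)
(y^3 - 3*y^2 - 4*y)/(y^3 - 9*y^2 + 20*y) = (y + 1)/(y - 5)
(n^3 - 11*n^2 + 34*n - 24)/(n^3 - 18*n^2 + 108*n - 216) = (n^2 - 5*n + 4)/(n^2 - 12*n + 36)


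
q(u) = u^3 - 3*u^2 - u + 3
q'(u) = 3*u^2 - 6*u - 1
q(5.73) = 86.90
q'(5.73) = 63.12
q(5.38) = 66.51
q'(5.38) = 53.55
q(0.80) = 0.79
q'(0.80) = -3.88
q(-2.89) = -43.30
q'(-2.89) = 41.40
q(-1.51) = -5.77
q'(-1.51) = 14.90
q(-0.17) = 3.08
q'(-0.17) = 0.11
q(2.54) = -2.51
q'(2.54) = 3.11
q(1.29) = -1.14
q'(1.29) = -3.75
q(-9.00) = -960.00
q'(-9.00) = 296.00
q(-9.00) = -960.00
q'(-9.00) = 296.00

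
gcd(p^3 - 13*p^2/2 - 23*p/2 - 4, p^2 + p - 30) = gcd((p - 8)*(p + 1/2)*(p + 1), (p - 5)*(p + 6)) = 1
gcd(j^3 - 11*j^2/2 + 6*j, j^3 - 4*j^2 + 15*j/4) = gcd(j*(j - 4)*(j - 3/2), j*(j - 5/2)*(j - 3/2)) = j^2 - 3*j/2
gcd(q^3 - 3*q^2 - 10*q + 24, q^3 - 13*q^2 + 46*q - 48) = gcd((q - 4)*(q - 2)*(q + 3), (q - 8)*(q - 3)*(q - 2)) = q - 2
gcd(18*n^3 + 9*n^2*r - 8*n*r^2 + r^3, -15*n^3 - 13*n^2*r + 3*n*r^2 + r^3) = -3*n^2 - 2*n*r + r^2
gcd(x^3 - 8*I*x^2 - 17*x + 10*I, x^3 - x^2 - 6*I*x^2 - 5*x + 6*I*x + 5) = x^2 - 6*I*x - 5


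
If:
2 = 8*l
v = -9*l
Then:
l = 1/4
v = -9/4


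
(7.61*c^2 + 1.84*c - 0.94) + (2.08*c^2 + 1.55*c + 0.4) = 9.69*c^2 + 3.39*c - 0.54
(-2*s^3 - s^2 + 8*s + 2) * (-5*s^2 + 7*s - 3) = 10*s^5 - 9*s^4 - 41*s^3 + 49*s^2 - 10*s - 6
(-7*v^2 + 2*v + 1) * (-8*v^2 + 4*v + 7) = 56*v^4 - 44*v^3 - 49*v^2 + 18*v + 7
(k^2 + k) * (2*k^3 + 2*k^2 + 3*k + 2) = 2*k^5 + 4*k^4 + 5*k^3 + 5*k^2 + 2*k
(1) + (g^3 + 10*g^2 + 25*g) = g^3 + 10*g^2 + 25*g + 1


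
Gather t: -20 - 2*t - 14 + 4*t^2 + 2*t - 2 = 4*t^2 - 36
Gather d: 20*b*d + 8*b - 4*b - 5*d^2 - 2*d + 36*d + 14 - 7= 4*b - 5*d^2 + d*(20*b + 34) + 7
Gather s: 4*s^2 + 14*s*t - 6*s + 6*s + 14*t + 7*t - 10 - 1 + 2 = 4*s^2 + 14*s*t + 21*t - 9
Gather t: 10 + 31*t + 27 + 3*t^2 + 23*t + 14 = 3*t^2 + 54*t + 51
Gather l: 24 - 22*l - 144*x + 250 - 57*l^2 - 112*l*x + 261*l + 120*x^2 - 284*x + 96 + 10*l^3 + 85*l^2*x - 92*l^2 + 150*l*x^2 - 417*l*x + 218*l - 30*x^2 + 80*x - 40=10*l^3 + l^2*(85*x - 149) + l*(150*x^2 - 529*x + 457) + 90*x^2 - 348*x + 330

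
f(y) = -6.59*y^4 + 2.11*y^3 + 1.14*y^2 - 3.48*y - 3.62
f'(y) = -26.36*y^3 + 6.33*y^2 + 2.28*y - 3.48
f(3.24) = -657.38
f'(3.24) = -826.21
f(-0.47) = -2.27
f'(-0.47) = -0.42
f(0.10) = -3.96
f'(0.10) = -3.22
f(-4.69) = -3368.32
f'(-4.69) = 2844.40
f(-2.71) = -383.25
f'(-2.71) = 561.46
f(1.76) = -57.94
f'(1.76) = -123.57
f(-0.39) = -2.37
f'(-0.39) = -1.84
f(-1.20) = -15.11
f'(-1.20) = 48.45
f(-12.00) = -140094.02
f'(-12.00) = 46430.76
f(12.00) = -132885.38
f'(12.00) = -44614.68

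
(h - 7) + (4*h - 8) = 5*h - 15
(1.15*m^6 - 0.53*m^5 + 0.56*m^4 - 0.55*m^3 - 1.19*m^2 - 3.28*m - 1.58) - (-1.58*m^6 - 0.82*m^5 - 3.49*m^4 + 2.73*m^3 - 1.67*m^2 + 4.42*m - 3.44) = 2.73*m^6 + 0.29*m^5 + 4.05*m^4 - 3.28*m^3 + 0.48*m^2 - 7.7*m + 1.86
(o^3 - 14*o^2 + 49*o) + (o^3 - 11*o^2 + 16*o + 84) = 2*o^3 - 25*o^2 + 65*o + 84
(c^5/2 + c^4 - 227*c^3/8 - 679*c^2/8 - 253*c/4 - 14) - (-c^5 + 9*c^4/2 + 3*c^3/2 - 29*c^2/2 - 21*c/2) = 3*c^5/2 - 7*c^4/2 - 239*c^3/8 - 563*c^2/8 - 211*c/4 - 14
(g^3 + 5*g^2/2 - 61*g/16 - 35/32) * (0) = 0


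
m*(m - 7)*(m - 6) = m^3 - 13*m^2 + 42*m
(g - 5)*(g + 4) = g^2 - g - 20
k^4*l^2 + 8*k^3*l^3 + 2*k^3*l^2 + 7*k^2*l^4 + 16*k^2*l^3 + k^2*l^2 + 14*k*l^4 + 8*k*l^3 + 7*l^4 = (k + l)*(k + 7*l)*(k*l + l)^2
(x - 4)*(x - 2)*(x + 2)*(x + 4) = x^4 - 20*x^2 + 64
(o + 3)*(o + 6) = o^2 + 9*o + 18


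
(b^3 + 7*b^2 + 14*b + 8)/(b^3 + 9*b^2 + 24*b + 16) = (b + 2)/(b + 4)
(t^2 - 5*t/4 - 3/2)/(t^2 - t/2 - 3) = (4*t + 3)/(2*(2*t + 3))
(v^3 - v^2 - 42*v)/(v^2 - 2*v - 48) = v*(v - 7)/(v - 8)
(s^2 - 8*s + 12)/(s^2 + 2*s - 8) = (s - 6)/(s + 4)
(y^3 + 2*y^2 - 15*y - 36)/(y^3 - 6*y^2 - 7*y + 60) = (y + 3)/(y - 5)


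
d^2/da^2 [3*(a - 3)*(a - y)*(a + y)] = 18*a - 18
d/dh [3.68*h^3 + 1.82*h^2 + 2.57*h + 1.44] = 11.04*h^2 + 3.64*h + 2.57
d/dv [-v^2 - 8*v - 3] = -2*v - 8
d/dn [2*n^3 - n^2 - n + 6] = 6*n^2 - 2*n - 1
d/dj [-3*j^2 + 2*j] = 2 - 6*j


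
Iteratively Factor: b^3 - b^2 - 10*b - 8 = (b + 2)*(b^2 - 3*b - 4) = (b - 4)*(b + 2)*(b + 1)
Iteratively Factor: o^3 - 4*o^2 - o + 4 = (o - 1)*(o^2 - 3*o - 4) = (o - 1)*(o + 1)*(o - 4)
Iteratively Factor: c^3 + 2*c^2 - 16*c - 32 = (c - 4)*(c^2 + 6*c + 8) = (c - 4)*(c + 4)*(c + 2)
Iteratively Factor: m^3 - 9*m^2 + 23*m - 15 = (m - 1)*(m^2 - 8*m + 15) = (m - 3)*(m - 1)*(m - 5)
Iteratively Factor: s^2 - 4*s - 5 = (s - 5)*(s + 1)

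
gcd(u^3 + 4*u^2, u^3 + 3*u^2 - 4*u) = u^2 + 4*u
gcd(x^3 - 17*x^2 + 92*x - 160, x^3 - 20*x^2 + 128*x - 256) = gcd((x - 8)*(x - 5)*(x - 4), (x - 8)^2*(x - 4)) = x^2 - 12*x + 32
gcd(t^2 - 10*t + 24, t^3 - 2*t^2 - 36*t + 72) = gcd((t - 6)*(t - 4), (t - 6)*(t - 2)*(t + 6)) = t - 6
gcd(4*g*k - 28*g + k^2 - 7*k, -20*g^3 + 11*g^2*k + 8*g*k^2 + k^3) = 4*g + k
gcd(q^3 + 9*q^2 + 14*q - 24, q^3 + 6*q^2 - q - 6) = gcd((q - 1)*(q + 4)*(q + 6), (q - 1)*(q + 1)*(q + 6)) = q^2 + 5*q - 6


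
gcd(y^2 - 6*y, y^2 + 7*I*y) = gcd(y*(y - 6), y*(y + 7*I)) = y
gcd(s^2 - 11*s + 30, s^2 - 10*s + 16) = 1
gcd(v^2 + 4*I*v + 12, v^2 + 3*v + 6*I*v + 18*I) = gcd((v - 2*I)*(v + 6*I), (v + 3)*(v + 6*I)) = v + 6*I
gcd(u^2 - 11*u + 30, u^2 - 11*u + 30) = u^2 - 11*u + 30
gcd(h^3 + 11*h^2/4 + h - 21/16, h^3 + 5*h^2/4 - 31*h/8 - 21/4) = h^2 + 13*h/4 + 21/8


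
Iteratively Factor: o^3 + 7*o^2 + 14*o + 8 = (o + 1)*(o^2 + 6*o + 8) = (o + 1)*(o + 2)*(o + 4)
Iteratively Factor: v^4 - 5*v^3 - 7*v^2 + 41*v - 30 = (v + 3)*(v^3 - 8*v^2 + 17*v - 10) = (v - 2)*(v + 3)*(v^2 - 6*v + 5) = (v - 5)*(v - 2)*(v + 3)*(v - 1)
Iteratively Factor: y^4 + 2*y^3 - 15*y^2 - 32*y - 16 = (y + 4)*(y^3 - 2*y^2 - 7*y - 4) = (y + 1)*(y + 4)*(y^2 - 3*y - 4) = (y - 4)*(y + 1)*(y + 4)*(y + 1)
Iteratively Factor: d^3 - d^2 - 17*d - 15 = (d - 5)*(d^2 + 4*d + 3) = (d - 5)*(d + 1)*(d + 3)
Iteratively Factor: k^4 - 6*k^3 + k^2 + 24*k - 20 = (k - 5)*(k^3 - k^2 - 4*k + 4) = (k - 5)*(k - 1)*(k^2 - 4) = (k - 5)*(k - 1)*(k + 2)*(k - 2)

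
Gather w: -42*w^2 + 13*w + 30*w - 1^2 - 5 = -42*w^2 + 43*w - 6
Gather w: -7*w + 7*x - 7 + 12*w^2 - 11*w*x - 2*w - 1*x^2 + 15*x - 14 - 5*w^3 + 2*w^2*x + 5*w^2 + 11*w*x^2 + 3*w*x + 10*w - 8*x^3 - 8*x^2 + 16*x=-5*w^3 + w^2*(2*x + 17) + w*(11*x^2 - 8*x + 1) - 8*x^3 - 9*x^2 + 38*x - 21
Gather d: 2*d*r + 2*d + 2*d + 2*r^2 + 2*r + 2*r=d*(2*r + 4) + 2*r^2 + 4*r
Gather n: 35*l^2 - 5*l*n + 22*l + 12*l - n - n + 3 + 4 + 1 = 35*l^2 + 34*l + n*(-5*l - 2) + 8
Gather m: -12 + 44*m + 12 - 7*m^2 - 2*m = -7*m^2 + 42*m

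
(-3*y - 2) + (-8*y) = -11*y - 2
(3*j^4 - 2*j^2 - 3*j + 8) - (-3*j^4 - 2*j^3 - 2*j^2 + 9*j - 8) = 6*j^4 + 2*j^3 - 12*j + 16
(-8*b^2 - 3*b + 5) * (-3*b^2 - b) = 24*b^4 + 17*b^3 - 12*b^2 - 5*b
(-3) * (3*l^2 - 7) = 21 - 9*l^2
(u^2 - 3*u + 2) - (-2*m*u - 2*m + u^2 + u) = 2*m*u + 2*m - 4*u + 2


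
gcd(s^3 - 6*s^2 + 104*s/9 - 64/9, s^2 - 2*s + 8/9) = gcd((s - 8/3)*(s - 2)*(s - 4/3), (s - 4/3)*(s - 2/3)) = s - 4/3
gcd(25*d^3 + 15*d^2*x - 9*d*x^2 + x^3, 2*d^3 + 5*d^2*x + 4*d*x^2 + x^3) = d + x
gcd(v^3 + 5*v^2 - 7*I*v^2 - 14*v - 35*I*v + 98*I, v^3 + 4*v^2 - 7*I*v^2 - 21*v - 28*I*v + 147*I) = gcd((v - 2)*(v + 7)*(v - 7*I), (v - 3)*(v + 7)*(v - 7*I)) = v^2 + v*(7 - 7*I) - 49*I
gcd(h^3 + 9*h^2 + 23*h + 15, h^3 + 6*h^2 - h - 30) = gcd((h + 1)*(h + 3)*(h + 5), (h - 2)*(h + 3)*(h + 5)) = h^2 + 8*h + 15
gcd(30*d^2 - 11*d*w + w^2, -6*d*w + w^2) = -6*d + w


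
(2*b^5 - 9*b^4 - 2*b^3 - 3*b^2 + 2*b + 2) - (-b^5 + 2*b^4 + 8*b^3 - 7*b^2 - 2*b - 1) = 3*b^5 - 11*b^4 - 10*b^3 + 4*b^2 + 4*b + 3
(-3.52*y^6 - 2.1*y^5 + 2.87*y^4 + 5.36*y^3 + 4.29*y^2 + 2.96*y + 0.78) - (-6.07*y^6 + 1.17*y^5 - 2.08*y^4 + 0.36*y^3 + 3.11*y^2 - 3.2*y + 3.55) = 2.55*y^6 - 3.27*y^5 + 4.95*y^4 + 5.0*y^3 + 1.18*y^2 + 6.16*y - 2.77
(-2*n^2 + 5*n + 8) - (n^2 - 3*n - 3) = -3*n^2 + 8*n + 11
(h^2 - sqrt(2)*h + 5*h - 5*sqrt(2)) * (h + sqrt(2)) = h^3 + 5*h^2 - 2*h - 10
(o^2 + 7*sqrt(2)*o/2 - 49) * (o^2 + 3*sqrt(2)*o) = o^4 + 13*sqrt(2)*o^3/2 - 28*o^2 - 147*sqrt(2)*o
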